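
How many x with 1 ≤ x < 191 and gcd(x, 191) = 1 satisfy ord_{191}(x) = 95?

72

φ(191) = 191 − 1 = 190 = 2 · 5 · 19.
In a cyclic group of order 190, there are φ(d) elements of order d for each divisor d of 190, and zero for non-divisors.
95 = 5 · 19 divides 190, and φ(95) = 72.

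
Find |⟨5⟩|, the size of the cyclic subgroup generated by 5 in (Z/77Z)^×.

Since 5 ∈ (Z/77Z)^×, its order divides φ(77) = φ(7·11) = (7−1)·(11−1) = 6·10 = 60 = 2^2 · 3 · 5.
Divisors of 60: 1, 2, 3, 4, 5, 6, 10, 12, 15, 20, 30, 60.
Compute 5^d (mod 77) for the divisors d until we hit 1:
5^1 ≡ 5 (mod 77)
5^2 ≡ 25 (mod 77)
5^3 ≡ 48 (mod 77)
5^4 ≡ 9 (mod 77)
5^5 ≡ 45 (mod 77)
5^6 ≡ 71 (mod 77)
5^10 ≡ 23 (mod 77)
5^12 ≡ 36 (mod 77)
5^15 ≡ 34 (mod 77)
5^20 ≡ 67 (mod 77)
5^30 ≡ 1 (mod 77) ✓
Therefore the multiplicative order of 5 modulo 77 is 30.

30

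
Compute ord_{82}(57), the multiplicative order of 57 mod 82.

ord(57) | φ(82) = φ(2)·φ(41) = 1·40 = 40 = 2^3 · 5.
Divisors of 40: 1, 2, 4, 5, 8, 10, 20, 40.
Test each divisor d:
57^1 ≡ 57 (mod 82)
57^2 ≡ 51 (mod 82)
57^4 ≡ 59 (mod 82)
57^5 ≡ 1 (mod 82) ✓
The smallest such exponent is 5, so the order of 57 is 5.

5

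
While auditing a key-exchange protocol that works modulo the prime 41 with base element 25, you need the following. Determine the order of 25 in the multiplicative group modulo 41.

10

ord(25) | φ(41) = 41 − 1 = 40 = 2^3 · 5.
Divisors of 40: 1, 2, 4, 5, 8, 10, 20, 40.
Test each divisor d:
25^1 ≡ 25
25^2 ≡ 10
25^4 ≡ 18
25^5 ≡ 40
25^8 ≡ 37
25^10 ≡ 1
So ord_41(25) = 10.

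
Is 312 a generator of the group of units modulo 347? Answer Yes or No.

Yes

φ(347) = 347 − 1 = 346 = 2 · 173.
312 is a primitive root mod 347 iff 312^(φ(347)/q) ≢ 1 for every prime q | φ(347), i.e. q ∈ {2, 173}.
312^173 ≡ 346 (mod 347)  [q = 2: ≢ 1 ✓]
312^2 ≡ 184 (mod 347)  [q = 173: ≢ 1 ✓]
All checks pass, so 312 has order 346 and is a primitive root modulo 347.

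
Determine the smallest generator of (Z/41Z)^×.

φ(41) = 41 − 1 = 40 = 2^3 · 5.
g is a primitive root iff g^(40/q) ≢ 1 (mod 41) for each prime q ∈ {2, 5}.
g = 2: 2^20 ≡ 1 — hits 1, so not a primitive root.
g = 3: 3^20 ≡ 40; 3^8 ≡ 1 — hits 1, so not a primitive root.
g = 4: 4^20 ≡ 1 — hits 1, so not a primitive root.
g = 5: 5^20 ≡ 1 — hits 1, so not a primitive root.
g = 6: 6^20 ≡ 40; 6^8 ≡ 10 — none is 1, so 6 is a primitive root.
The smallest primitive root modulo 41 is 6.

6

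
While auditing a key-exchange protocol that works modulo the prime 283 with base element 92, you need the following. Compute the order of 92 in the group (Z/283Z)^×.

141

By Lagrange's theorem, ord_283(92) divides φ(283) = 283 − 1 = 282 = 2 · 3 · 47.
Divisors of 282: 1, 2, 3, 6, 47, 94, 141, 282.
Evaluate successive powers at the divisors of 282:
92^1 ≡ 92
92^2 ≡ 257
92^3 ≡ 155
92^6 ≡ 253
92^47 ≡ 44
92^94 ≡ 238
92^141 ≡ 1
Therefore the multiplicative order of 92 modulo 283 is 141.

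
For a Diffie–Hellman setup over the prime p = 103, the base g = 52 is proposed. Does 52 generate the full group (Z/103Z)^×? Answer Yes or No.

φ(103) = 103 − 1 = 102 = 2 · 3 · 17.
Test 52^(102/q) mod 103 for each prime factor q of 102:
52^51 ≡ 1 (mod 103)  [q = 2: ≡ 1 ✗]
52^34 ≡ 56 (mod 103)  [q = 3: ≢ 1 ✓]
52^6 ≡ 66 (mod 103)  [q = 17: ≢ 1 ✓]
Since 52^51 ≡ 1, the order of 52 divides 51 < 102, so 52 is not a primitive root.

No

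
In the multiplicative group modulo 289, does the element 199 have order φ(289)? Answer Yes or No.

Yes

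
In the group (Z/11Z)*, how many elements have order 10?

φ(11) = 11 − 1 = 10 = 2 · 5.
In a cyclic group of order 10, there are φ(d) elements of order d for each divisor d of 10, and zero for non-divisors.
10 = 2 · 5 divides 10, and φ(10) = 4.

4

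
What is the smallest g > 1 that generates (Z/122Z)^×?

7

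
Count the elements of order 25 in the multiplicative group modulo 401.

20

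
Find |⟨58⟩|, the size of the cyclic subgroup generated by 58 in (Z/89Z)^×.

Since 58 ∈ (Z/89Z)^×, its order divides φ(89) = 89 − 1 = 88 = 2^3 · 11.
Divisors of 88: 1, 2, 4, 8, 11, 22, 44, 88.
Evaluate successive powers at the divisors of 88:
58^1 ≡ 58 (mod 89)
58^2 ≡ 71 (mod 89)
58^4 ≡ 57 (mod 89)
58^8 ≡ 45 (mod 89)
58^11 ≡ 12 (mod 89)
58^22 ≡ 55 (mod 89)
58^44 ≡ 88 (mod 89)
58^88 ≡ 1 (mod 89) ✓
The smallest such exponent is 88, so the order of 58 is 88.

88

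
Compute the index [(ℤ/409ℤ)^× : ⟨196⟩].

6

The order of 196 must divide φ(409) = 409 − 1 = 408 = 2^3 · 3 · 17.
Divisors of 408: 1, 2, 3, 4, 6, 8, 12, 17, 24, 34, 51, 68, 102, 136, 204, 408.
Compute 196^d (mod 409) for the divisors d until we hit 1:
196^1 ≡ 196 (mod 409)
196^2 ≡ 379 (mod 409)
196^3 ≡ 255 (mod 409)
196^4 ≡ 82 (mod 409)
196^6 ≡ 403 (mod 409)
196^8 ≡ 180 (mod 409)
196^12 ≡ 36 (mod 409)
196^17 ≡ 266 (mod 409)
196^24 ≡ 69 (mod 409)
196^34 ≡ 408 (mod 409)
196^51 ≡ 143 (mod 409)
196^68 ≡ 1 (mod 409) ✓
So ord_409(196) = 68, hence |⟨196⟩| = 68.
[(Z/409Z)^× : ⟨196⟩] = 408/68 = 6.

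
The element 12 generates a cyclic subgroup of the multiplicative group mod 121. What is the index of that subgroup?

ord(12) | φ(121) = φ(11^2) = 11·(11−1) = 110 = 2 · 5 · 11.
Divisors of 110: 1, 2, 5, 10, 11, 22, 55, 110.
Compute 12^d (mod 121) for the divisors d until we hit 1:
12^1 ≡ 12 (mod 121)
12^2 ≡ 23 (mod 121)
12^5 ≡ 56 (mod 121)
12^10 ≡ 111 (mod 121)
12^11 ≡ 1 (mod 121) ✓
The order of 12 is 11, so the subgroup it generates has 11 elements.
[(Z/121Z)^× : ⟨12⟩] = 110/11 = 10.

10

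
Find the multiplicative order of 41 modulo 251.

ord(41) | φ(251) = 251 − 1 = 250 = 2 · 5^3.
Divisors of 250: 1, 2, 5, 10, 25, 50, 125, 250.
Test each divisor d:
41^1 ≡ 41 (mod 251)
41^2 ≡ 175 (mod 251)
41^5 ≡ 123 (mod 251)
41^10 ≡ 69 (mod 251)
41^25 ≡ 20 (mod 251)
41^50 ≡ 149 (mod 251)
41^125 ≡ 1 (mod 251) ✓
Hence ord(41) = 125.

125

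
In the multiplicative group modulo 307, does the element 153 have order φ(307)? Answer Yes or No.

φ(307) = 307 − 1 = 306 = 2 · 3^2 · 17.
An element g generates (Z/307Z)^× iff g^(306/q) ≢ 1 (mod 307) for each prime q ∈ {2, 3, 17}.
153^153 ≡ 1 (mod 307)  [q = 2: ≡ 1 ✗]
153^102 ≡ 1 (mod 307)  [q = 3: ≡ 1 ✗]
153^18 ≡ 9 (mod 307)  [q = 17: ≢ 1 ✓]
The check at q = 2 fails, so 153 generates a proper subgroup.

No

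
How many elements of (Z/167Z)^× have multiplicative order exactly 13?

0

φ(167) = 167 − 1 = 166 = 2 · 83.
(Z/167Z)^× is cyclic (|G| = 166); a cyclic group of order m has exactly φ(d) elements of each order d | m, and none otherwise.
Here 166 is not a multiple of 13, so there are no elements of order 13.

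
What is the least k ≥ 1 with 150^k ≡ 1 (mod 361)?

171

ord(150) | φ(361) = φ(19^2) = 19·(19−1) = 342 = 2 · 3^2 · 19.
Divisors of 342: 1, 2, 3, 6, 9, 18, 19, 38, 57, 114, 171, 342.
Compute 150^d (mod 361) for the divisors d until we hit 1:
150^1 ≡ 150 (mod 361)
150^2 ≡ 118 (mod 361)
150^3 ≡ 11 (mod 361)
150^6 ≡ 121 (mod 361)
150^9 ≡ 248 (mod 361)
150^18 ≡ 134 (mod 361)
150^19 ≡ 245 (mod 361)
150^38 ≡ 99 (mod 361)
150^57 ≡ 68 (mod 361)
150^114 ≡ 292 (mod 361)
150^171 ≡ 1 (mod 361) ✓
Hence ord(150) = 171.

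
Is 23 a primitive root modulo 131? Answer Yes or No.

Yes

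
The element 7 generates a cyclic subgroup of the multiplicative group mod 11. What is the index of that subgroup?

1

By Lagrange's theorem, ord_11(7) divides φ(11) = 11 − 1 = 10 = 2 · 5.
Divisors of 10: 1, 2, 5, 10.
Test each divisor d:
7^1 ≡ 7
7^2 ≡ 5
7^5 ≡ 10
7^10 ≡ 1
The order of 7 is 10, so the subgroup it generates has 10 elements.
[(Z/11Z)^× : ⟨7⟩] = 10/10 = 1.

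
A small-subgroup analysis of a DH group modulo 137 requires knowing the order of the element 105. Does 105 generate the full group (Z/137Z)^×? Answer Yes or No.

No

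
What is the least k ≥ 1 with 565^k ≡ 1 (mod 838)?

418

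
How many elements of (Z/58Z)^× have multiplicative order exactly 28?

12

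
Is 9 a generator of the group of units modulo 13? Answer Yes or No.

No

φ(13) = 13 − 1 = 12 = 2^2 · 3.
It suffices to check that the order of 9 is not a proper divisor of 12: compute 9^(12/q) for q ∈ {2, 3}.
9^6 ≡ 1 (mod 13)  [q = 2: ≡ 1 ✗]
9^4 ≡ 9 (mod 13)  [q = 3: ≢ 1 ✓]
The check at q = 2 fails, so 9 generates a proper subgroup.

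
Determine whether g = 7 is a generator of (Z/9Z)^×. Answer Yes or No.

No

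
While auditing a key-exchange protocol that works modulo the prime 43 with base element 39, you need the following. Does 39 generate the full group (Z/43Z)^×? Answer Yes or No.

No

φ(43) = 43 − 1 = 42 = 2 · 3 · 7.
39 is a primitive root mod 43 iff 39^(φ(43)/q) ≢ 1 for every prime q | φ(43), i.e. q ∈ {2, 3, 7}.
39^21 ≡ 42 (mod 43)  [q = 2: ≢ 1 ✓]
39^14 ≡ 1 (mod 43)  [q = 3: ≡ 1 ✗]
39^6 ≡ 11 (mod 43)  [q = 7: ≢ 1 ✓]
The check at q = 3 fails, so 39 generates a proper subgroup.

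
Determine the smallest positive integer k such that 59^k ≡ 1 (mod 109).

By Lagrange's theorem, ord_109(59) divides φ(109) = 109 − 1 = 108 = 2^2 · 3^3.
Divisors of 108: 1, 2, 3, 4, 6, 9, 12, 18, 27, 36, 54, 108.
Compute 59^d (mod 109) for the divisors d until we hit 1:
59^1 ≡ 59 (mod 109)
59^2 ≡ 102 (mod 109)
59^3 ≡ 23 (mod 109)
59^4 ≡ 49 (mod 109)
59^6 ≡ 93 (mod 109)
59^9 ≡ 68 (mod 109)
59^12 ≡ 38 (mod 109)
59^18 ≡ 46 (mod 109)
59^27 ≡ 76 (mod 109)
59^36 ≡ 45 (mod 109)
59^54 ≡ 108 (mod 109)
59^108 ≡ 1 (mod 109) ✓
Hence ord(59) = 108.

108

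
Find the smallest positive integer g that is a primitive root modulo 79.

3

φ(79) = 79 − 1 = 78 = 2 · 3 · 13.
g is a primitive root iff g^(78/q) ≢ 1 (mod 79) for each prime q ∈ {2, 3, 13}.
g = 2: 2^39 ≡ 1 — hits 1, so not a primitive root.
g = 3: 3^39 ≡ 78; 3^26 ≡ 23; 3^6 ≡ 18 — none is 1, so 3 is a primitive root.
So 3 is the smallest generator of (Z/79Z)^×.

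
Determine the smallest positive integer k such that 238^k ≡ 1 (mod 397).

Since 238 ∈ (Z/397Z)^×, its order divides φ(397) = 397 − 1 = 396 = 2^2 · 3^2 · 11.
Divisors of 396: 1, 2, 3, 4, 6, 9, 11, 12, 18, 22, 33, 36, 44, 66, 99, 132, 198, 396.
Compute 238^d (mod 397) for the divisors d until we hit 1:
238^1 ≡ 238
238^2 ≡ 270
238^3 ≡ 343
238^4 ≡ 249
238^6 ≡ 137
238^9 ≡ 145
238^11 ≡ 244
238^12 ≡ 110
238^18 ≡ 381
238^22 ≡ 383
238^33 ≡ 157
238^36 ≡ 256
238^44 ≡ 196
238^66 ≡ 35
238^99 ≡ 334
238^132 ≡ 34
238^198 ≡ 396
238^396 ≡ 1
Therefore the multiplicative order of 238 modulo 397 is 396.

396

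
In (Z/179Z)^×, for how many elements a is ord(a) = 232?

0

φ(179) = 179 − 1 = 178 = 2 · 89.
Since (Z/179Z)^× is cyclic of order 178, the number of elements of order d is φ(d) when d | 178 and 0 otherwise.
Since 232 ∤ 178, the count is 0.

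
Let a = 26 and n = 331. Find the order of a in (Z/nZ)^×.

ord(26) | φ(331) = 331 − 1 = 330 = 2 · 3 · 5 · 11.
Divisors of 330: 1, 2, 3, 5, 6, 10, 11, 15, 22, 30, 33, 55, 66, 110, 165, 330.
Check 26^d mod 331 for each divisor in increasing order:
26^1 ≡ 26 (mod 331)
26^2 ≡ 14 (mod 331)
26^3 ≡ 33 (mod 331)
26^5 ≡ 131 (mod 331)
26^6 ≡ 96 (mod 331)
26^10 ≡ 280 (mod 331)
26^11 ≡ 329 (mod 331)
26^15 ≡ 270 (mod 331)
26^22 ≡ 4 (mod 331)
26^30 ≡ 80 (mod 331)
26^33 ≡ 323 (mod 331)
26^55 ≡ 299 (mod 331)
26^66 ≡ 64 (mod 331)
26^110 ≡ 31 (mod 331)
26^165 ≡ 1 (mod 331) ✓
The smallest such exponent is 165, so the order of 26 is 165.

165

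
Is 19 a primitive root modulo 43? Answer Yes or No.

Yes

φ(43) = 43 − 1 = 42 = 2 · 3 · 7.
19 is a primitive root mod 43 iff 19^(φ(43)/q) ≢ 1 for every prime q | φ(43), i.e. q ∈ {2, 3, 7}.
19^21 ≡ 42 (mod 43)  [q = 2: ≢ 1 ✓]
19^14 ≡ 36 (mod 43)  [q = 3: ≢ 1 ✓]
19^6 ≡ 11 (mod 43)  [q = 7: ≢ 1 ✓]
Every test exponent gives a nontrivial residue, hence 19 generates the full group.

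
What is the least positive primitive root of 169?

φ(169) = φ(13^2) = 13·(13−1) = 156 = 2^2 · 3 · 13.
Test candidates g = 2, 3, … against the prime factors q ∈ {2, 3, 13} of φ(169): g is a generator iff g^(156/q) ≢ 1 for every such q.
g = 2: 2^78 ≡ 168; 2^52 ≡ 146; 2^12 ≡ 40 — none is 1, so 2 is a primitive root.
So 2 is the smallest generator of (Z/169Z)^×.

2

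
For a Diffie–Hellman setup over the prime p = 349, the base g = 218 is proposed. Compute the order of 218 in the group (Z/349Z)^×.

116

ord(218) | φ(349) = 349 − 1 = 348 = 2^2 · 3 · 29.
Divisors of 348: 1, 2, 3, 4, 6, 12, 29, 58, 87, 116, 174, 348.
Evaluate successive powers at the divisors of 348:
218^1 ≡ 218 (mod 349)
218^2 ≡ 60 (mod 349)
218^3 ≡ 167 (mod 349)
218^4 ≡ 110 (mod 349)
218^6 ≡ 318 (mod 349)
218^12 ≡ 263 (mod 349)
218^29 ≡ 213 (mod 349)
218^58 ≡ 348 (mod 349)
218^87 ≡ 136 (mod 349)
218^116 ≡ 1 (mod 349) ✓
So ord_349(218) = 116.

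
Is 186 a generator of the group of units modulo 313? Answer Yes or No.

φ(313) = 313 − 1 = 312 = 2^3 · 3 · 13.
186 is a primitive root mod 313 iff 186^(φ(313)/q) ≢ 1 for every prime q | φ(313), i.e. q ∈ {2, 3, 13}.
186^156 ≡ 312 (mod 313)  [q = 2: ≢ 1 ✓]
186^104 ≡ 214 (mod 313)  [q = 3: ≢ 1 ✓]
186^24 ≡ 277 (mod 313)  [q = 13: ≢ 1 ✓]
None equal 1, so ord_313(186) = 312: 186 is a primitive root.

Yes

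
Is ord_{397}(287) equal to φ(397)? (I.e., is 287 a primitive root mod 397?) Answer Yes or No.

No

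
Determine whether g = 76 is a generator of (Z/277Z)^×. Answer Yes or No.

φ(277) = 277 − 1 = 276 = 2^2 · 3 · 23.
76 is a primitive root mod 277 iff 76^(φ(277)/q) ≢ 1 for every prime q | φ(277), i.e. q ∈ {2, 3, 23}.
76^138 ≡ 1 (mod 277)  [q = 2: ≡ 1 ✗]
76^92 ≡ 1 (mod 277)  [q = 3: ≡ 1 ✗]
76^12 ≡ 211 (mod 277)  [q = 23: ≢ 1 ✓]
Since 76^138 ≡ 1, the order of 76 divides 138 < 276, so 76 is not a primitive root.

No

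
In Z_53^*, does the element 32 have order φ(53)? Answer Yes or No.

φ(53) = 53 − 1 = 52 = 2^2 · 13.
An element g generates (Z/53Z)^× iff g^(52/q) ≢ 1 (mod 53) for each prime q ∈ {2, 13}.
32^26 ≡ 52 (mod 53)  [q = 2: ≢ 1 ✓]
32^4 ≡ 24 (mod 53)  [q = 13: ≢ 1 ✓]
None equal 1, so ord_53(32) = 52: 32 is a primitive root.

Yes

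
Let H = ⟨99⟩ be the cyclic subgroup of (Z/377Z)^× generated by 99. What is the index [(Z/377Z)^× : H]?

84

The order of 99 must divide φ(377) = φ(13·29) = (13−1)·(29−1) = 12·28 = 336 = 2^4 · 3 · 7.
Divisors of 336: 1, 2, 3, 4, 6, 7, 8, 12, 14, 16, 21, 24, 28, 42, 48, 56, 84, 112, 168, 336.
Compute 99^d (mod 377) for the divisors d until we hit 1:
99^1 ≡ 99
99^2 ≡ 376
99^3 ≡ 278
99^4 ≡ 1
So ord_377(99) = 4, hence |⟨99⟩| = 4.
Index = |(Z/377Z)^×| / |⟨99⟩| = 336 / 4 = 84.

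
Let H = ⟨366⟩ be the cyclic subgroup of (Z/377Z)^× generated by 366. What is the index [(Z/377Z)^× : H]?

4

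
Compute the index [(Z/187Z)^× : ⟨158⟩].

2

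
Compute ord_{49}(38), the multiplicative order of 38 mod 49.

42

The order of 38 must divide φ(49) = φ(7^2) = 7·(7−1) = 42 = 2 · 3 · 7.
Divisors of 42: 1, 2, 3, 6, 7, 14, 21, 42.
Evaluate successive powers at the divisors of 42:
38^1 ≡ 38 (mod 49)
38^2 ≡ 23 (mod 49)
38^3 ≡ 41 (mod 49)
38^6 ≡ 15 (mod 49)
38^7 ≡ 31 (mod 49)
38^14 ≡ 30 (mod 49)
38^21 ≡ 48 (mod 49)
38^42 ≡ 1 (mod 49) ✓
Therefore the multiplicative order of 38 modulo 49 is 42.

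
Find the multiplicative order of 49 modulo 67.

Since 49 ∈ (Z/67Z)^×, its order divides φ(67) = 67 − 1 = 66 = 2 · 3 · 11.
Divisors of 66: 1, 2, 3, 6, 11, 22, 33, 66.
Compute 49^d (mod 67) for the divisors d until we hit 1:
49^1 ≡ 49
49^2 ≡ 56
49^3 ≡ 64
49^6 ≡ 9
49^11 ≡ 29
49^22 ≡ 37
49^33 ≡ 1
Hence ord(49) = 33.

33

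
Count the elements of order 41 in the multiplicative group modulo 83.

φ(83) = 83 − 1 = 82 = 2 · 41.
Since (Z/83Z)^× is cyclic of order 82, the number of elements of order d is φ(d) when d | 82 and 0 otherwise.
41 | 82, and φ(41) = 41 − 1 = 40.

40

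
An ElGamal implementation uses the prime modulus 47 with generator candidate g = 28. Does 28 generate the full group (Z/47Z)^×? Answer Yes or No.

φ(47) = 47 − 1 = 46 = 2 · 23.
28 is a primitive root mod 47 iff 28^(φ(47)/q) ≢ 1 for every prime q | φ(47), i.e. q ∈ {2, 23}.
28^23 ≡ 1 (mod 47)  [q = 2: ≡ 1 ✗]
28^2 ≡ 32 (mod 47)  [q = 23: ≢ 1 ✓]
Since 28^23 ≡ 1, the order of 28 divides 23 < 46, so 28 is not a primitive root.

No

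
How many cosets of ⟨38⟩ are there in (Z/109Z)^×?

12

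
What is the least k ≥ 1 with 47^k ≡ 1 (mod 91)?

12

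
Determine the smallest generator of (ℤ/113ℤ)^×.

3

φ(113) = 113 − 1 = 112 = 2^4 · 7.
Test candidates g = 2, 3, … against the prime factors q ∈ {2, 7} of φ(113): g is a generator iff g^(112/q) ≢ 1 for every such q.
g = 2: 2^56 ≡ 1 — hits 1, so not a primitive root.
g = 3: 3^56 ≡ 112; 3^16 ≡ 49 — none is 1, so 3 is a primitive root.
The smallest primitive root modulo 113 is 3.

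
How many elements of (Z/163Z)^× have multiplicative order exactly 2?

1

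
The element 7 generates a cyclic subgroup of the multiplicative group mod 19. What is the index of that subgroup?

By Lagrange's theorem, ord_19(7) divides φ(19) = 19 − 1 = 18 = 2 · 3^2.
Divisors of 18: 1, 2, 3, 6, 9, 18.
Test each divisor d:
7^1 ≡ 7
7^2 ≡ 11
7^3 ≡ 1
So ord_19(7) = 3, hence |⟨7⟩| = 3.
[(Z/19Z)^× : ⟨7⟩] = 18/3 = 6.

6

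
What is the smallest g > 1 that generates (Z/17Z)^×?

φ(17) = 17 − 1 = 16 = 2^4.
Test candidates g = 2, 3, … against the prime factors q ∈ {2} of φ(17): g is a generator iff g^(16/q) ≢ 1 for every such q.
g = 2: 2^8 ≡ 1 — hits 1, so not a primitive root.
g = 3: 3^8 ≡ 16 — none is 1, so 3 is a primitive root.
Hence the least primitive root of 17 is 3.

3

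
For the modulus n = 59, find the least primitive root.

φ(59) = 59 − 1 = 58 = 2 · 29.
Test candidates g = 2, 3, … against the prime factors q ∈ {2, 29} of φ(59): g is a generator iff g^(58/q) ≢ 1 for every such q.
g = 2: 2^29 ≡ 58; 2^2 ≡ 4 — none is 1, so 2 is a primitive root.
So 2 is the smallest generator of (Z/59Z)^×.

2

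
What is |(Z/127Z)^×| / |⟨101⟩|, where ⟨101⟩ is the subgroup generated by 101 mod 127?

1

The order of 101 must divide φ(127) = 127 − 1 = 126 = 2 · 3^2 · 7.
Divisors of 126: 1, 2, 3, 6, 7, 9, 14, 18, 21, 42, 63, 126.
Evaluate successive powers at the divisors of 126:
101^1 ≡ 101
101^2 ≡ 41
101^3 ≡ 77
101^6 ≡ 87
101^7 ≡ 24
101^9 ≡ 95
101^14 ≡ 68
101^18 ≡ 8
101^21 ≡ 108
101^42 ≡ 107
101^63 ≡ 126
101^126 ≡ 1
The order of 101 is 126, so the subgroup it generates has 126 elements.
The index is φ(127) / ord(101) = 126 / 126 = 1.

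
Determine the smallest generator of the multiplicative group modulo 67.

2

φ(67) = 67 − 1 = 66 = 2 · 3 · 11.
g is a primitive root iff g^(66/q) ≢ 1 (mod 67) for each prime q ∈ {2, 3, 11}.
g = 2: 2^33 ≡ 66; 2^22 ≡ 37; 2^6 ≡ 64 — none is 1, so 2 is a primitive root.
The smallest primitive root modulo 67 is 2.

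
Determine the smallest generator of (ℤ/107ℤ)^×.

φ(107) = 107 − 1 = 106 = 2 · 53.
g is a primitive root iff g^(106/q) ≢ 1 (mod 107) for each prime q ∈ {2, 53}.
g = 2: 2^53 ≡ 106; 2^2 ≡ 4 — none is 1, so 2 is a primitive root.
So 2 is the smallest generator of (Z/107Z)^×.

2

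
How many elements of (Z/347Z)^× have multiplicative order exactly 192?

0

φ(347) = 347 − 1 = 346 = 2 · 173.
(Z/347Z)^× is cyclic (|G| = 346); a cyclic group of order m has exactly φ(d) elements of each order d | m, and none otherwise.
Since 192 ∤ 346, the count is 0.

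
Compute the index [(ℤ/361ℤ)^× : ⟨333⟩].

19

Since 333 ∈ (Z/361Z)^×, its order divides φ(361) = φ(19^2) = 19·(19−1) = 342 = 2 · 3^2 · 19.
Divisors of 342: 1, 2, 3, 6, 9, 18, 19, 38, 57, 114, 171, 342.
Evaluate successive powers at the divisors of 342:
333^1 ≡ 333 (mod 361)
333^2 ≡ 62 (mod 361)
333^3 ≡ 69 (mod 361)
333^6 ≡ 68 (mod 361)
333^9 ≡ 360 (mod 361)
333^18 ≡ 1 (mod 361) ✓
Thus |⟨333⟩| = ord(333) = 18.
[(Z/361Z)^× : ⟨333⟩] = 342/18 = 19.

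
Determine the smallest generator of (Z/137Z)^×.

φ(137) = 137 − 1 = 136 = 2^3 · 17.
Test candidates g = 2, 3, … against the prime factors q ∈ {2, 17} of φ(137): g is a generator iff g^(136/q) ≢ 1 for every such q.
g = 2: 2^68 ≡ 1 — hits 1, so not a primitive root.
g = 3: 3^68 ≡ 136; 3^8 ≡ 122 — none is 1, so 3 is a primitive root.
Hence the least primitive root of 137 is 3.

3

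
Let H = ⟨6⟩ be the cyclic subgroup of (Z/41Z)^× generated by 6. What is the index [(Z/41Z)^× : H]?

By Lagrange's theorem, ord_41(6) divides φ(41) = 41 − 1 = 40 = 2^3 · 5.
Divisors of 40: 1, 2, 4, 5, 8, 10, 20, 40.
Evaluate successive powers at the divisors of 40:
6^1 ≡ 6 (mod 41)
6^2 ≡ 36 (mod 41)
6^4 ≡ 25 (mod 41)
6^5 ≡ 27 (mod 41)
6^8 ≡ 10 (mod 41)
6^10 ≡ 32 (mod 41)
6^20 ≡ 40 (mod 41)
6^40 ≡ 1 (mod 41) ✓
Thus |⟨6⟩| = ord(6) = 40.
[(Z/41Z)^× : ⟨6⟩] = 40/40 = 1.

1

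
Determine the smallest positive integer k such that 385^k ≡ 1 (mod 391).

By Lagrange's theorem, ord_391(385) divides φ(391) = φ(17·23) = (17−1)·(23−1) = 16·22 = 352 = 2^5 · 11.
Divisors of 352: 1, 2, 4, 8, 11, 16, 22, 32, 44, 88, 176, 352.
Check 385^d mod 391 for each divisor in increasing order:
385^1 ≡ 385 (mod 391)
385^2 ≡ 36 (mod 391)
385^4 ≡ 123 (mod 391)
385^8 ≡ 271 (mod 391)
385^11 ≡ 114 (mod 391)
385^16 ≡ 324 (mod 391)
385^22 ≡ 93 (mod 391)
385^32 ≡ 188 (mod 391)
385^44 ≡ 47 (mod 391)
385^88 ≡ 254 (mod 391)
385^176 ≡ 1 (mod 391) ✓
Therefore the multiplicative order of 385 modulo 391 is 176.

176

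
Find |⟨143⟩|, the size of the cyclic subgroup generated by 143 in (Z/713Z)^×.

Since 143 ∈ (Z/713Z)^×, its order divides φ(713) = φ(23·31) = (23−1)·(31−1) = 22·30 = 660 = 2^2 · 3 · 5 · 11.
Divisors of 660: 1, 2, 3, 4, 5, 6, 10, 11, 12, 15, 20, 22, 30, 33, 44, 55, 60, 66, 110, 132, 165, 220, 330, 660.
Evaluate successive powers at the divisors of 660:
143^1 ≡ 143 (mod 713)
143^2 ≡ 485 (mod 713)
143^3 ≡ 194 (mod 713)
143^4 ≡ 648 (mod 713)
143^5 ≡ 687 (mod 713)
143^6 ≡ 560 (mod 713)
143^10 ≡ 676 (mod 713)
143^11 ≡ 413 (mod 713)
143^12 ≡ 593 (mod 713)
143^15 ≡ 249 (mod 713)
143^20 ≡ 656 (mod 713)
143^22 ≡ 162 (mod 713)
143^30 ≡ 683 (mod 713)
143^33 ≡ 597 (mod 713)
143^44 ≡ 576 (mod 713)
143^55 ≡ 459 (mod 713)
143^60 ≡ 187 (mod 713)
143^66 ≡ 622 (mod 713)
143^110 ≡ 346 (mod 713)
143^132 ≡ 438 (mod 713)
143^165 ≡ 528 (mod 713)
143^220 ≡ 645 (mod 713)
143^330 ≡ 1 (mod 713) ✓
So ord_713(143) = 330.

330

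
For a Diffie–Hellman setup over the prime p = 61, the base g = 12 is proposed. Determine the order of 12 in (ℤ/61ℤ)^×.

The order of 12 must divide φ(61) = 61 − 1 = 60 = 2^2 · 3 · 5.
Divisors of 60: 1, 2, 3, 4, 5, 6, 10, 12, 15, 20, 30, 60.
Check 12^d mod 61 for each divisor in increasing order:
12^1 ≡ 12
12^2 ≡ 22
12^3 ≡ 20
12^4 ≡ 57
12^5 ≡ 13
12^6 ≡ 34
12^10 ≡ 47
12^12 ≡ 58
12^15 ≡ 1
Therefore the multiplicative order of 12 modulo 61 is 15.

15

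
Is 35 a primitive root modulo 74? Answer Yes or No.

Yes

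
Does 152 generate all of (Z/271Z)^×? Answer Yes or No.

No

φ(271) = 271 − 1 = 270 = 2 · 3^3 · 5.
It suffices to check that the order of 152 is not a proper divisor of 270: compute 152^(270/q) for q ∈ {2, 3, 5}.
152^135 ≡ 270 (mod 271)  [q = 2: ≢ 1 ✓]
152^90 ≡ 1 (mod 271)  [q = 3: ≡ 1 ✗]
152^54 ≡ 10 (mod 271)  [q = 5: ≢ 1 ✓]
Since 152^90 ≡ 1, the order of 152 divides 90 < 270, so 152 is not a primitive root.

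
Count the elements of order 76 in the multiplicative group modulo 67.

0

φ(67) = 67 − 1 = 66 = 2 · 3 · 11.
In a cyclic group of order 66, there are φ(d) elements of order d for each divisor d of 66, and zero for non-divisors.
Since 76 ∤ 66, the count is 0.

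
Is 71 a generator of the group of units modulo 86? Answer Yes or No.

φ(86) = φ(2)·φ(43) = 1·42 = 42 = 2 · 3 · 7.
An element g generates (Z/86Z)^× iff g^(42/q) ≢ 1 (mod 86) for each prime q ∈ {2, 3, 7}.
71^21 ≡ 85 (mod 86)  [q = 2: ≢ 1 ✓]
71^14 ≡ 49 (mod 86)  [q = 3: ≢ 1 ✓]
71^6 ≡ 11 (mod 86)  [q = 7: ≢ 1 ✓]
Every test exponent gives a nontrivial residue, hence 71 generates the full group.

Yes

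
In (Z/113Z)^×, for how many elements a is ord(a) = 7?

6

φ(113) = 113 − 1 = 112 = 2^4 · 7.
In a cyclic group of order 112, there are φ(d) elements of order d for each divisor d of 112, and zero for non-divisors.
7 | 112, and φ(7) = 7 − 1 = 6.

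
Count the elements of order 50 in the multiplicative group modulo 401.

20

φ(401) = 401 − 1 = 400 = 2^4 · 5^2.
In a cyclic group of order 400, there are φ(d) elements of order d for each divisor d of 400, and zero for non-divisors.
50 = 2 · 5^2 divides 400, and φ(50) = 20.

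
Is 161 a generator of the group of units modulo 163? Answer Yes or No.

No

φ(163) = 163 − 1 = 162 = 2 · 3^4.
Test 161^(162/q) mod 163 for each prime factor q of 162:
161^81 ≡ 1 (mod 163)  [q = 2: ≡ 1 ✗]
161^54 ≡ 104 (mod 163)  [q = 3: ≢ 1 ✓]
161^81 ≡ 1 shows ord(161) | 81, strictly less than φ(163); not a primitive root.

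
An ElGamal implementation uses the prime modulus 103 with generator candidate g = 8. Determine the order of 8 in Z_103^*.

17

ord(8) | φ(103) = 103 − 1 = 102 = 2 · 3 · 17.
Divisors of 102: 1, 2, 3, 6, 17, 34, 51, 102.
Check 8^d mod 103 for each divisor in increasing order:
8^1 ≡ 8 (mod 103)
8^2 ≡ 64 (mod 103)
8^3 ≡ 100 (mod 103)
8^6 ≡ 9 (mod 103)
8^17 ≡ 1 (mod 103) ✓
The smallest such exponent is 17, so the order of 8 is 17.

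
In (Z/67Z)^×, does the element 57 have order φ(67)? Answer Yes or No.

Yes

φ(67) = 67 − 1 = 66 = 2 · 3 · 11.
It suffices to check that the order of 57 is not a proper divisor of 66: compute 57^(66/q) for q ∈ {2, 3, 11}.
57^33 ≡ 66 (mod 67)  [q = 2: ≢ 1 ✓]
57^22 ≡ 37 (mod 67)  [q = 3: ≢ 1 ✓]
57^6 ≡ 25 (mod 67)  [q = 11: ≢ 1 ✓]
All checks pass, so 57 has order 66 and is a primitive root modulo 67.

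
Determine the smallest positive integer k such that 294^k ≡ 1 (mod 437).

99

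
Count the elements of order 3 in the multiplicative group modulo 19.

φ(19) = 19 − 1 = 18 = 2 · 3^2.
(Z/19Z)^× is cyclic (|G| = 18); a cyclic group of order m has exactly φ(d) elements of each order d | m, and none otherwise.
3 | 18, and φ(3) = 3 − 1 = 2.

2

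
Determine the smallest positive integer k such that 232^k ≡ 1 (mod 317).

79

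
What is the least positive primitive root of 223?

3

φ(223) = 223 − 1 = 222 = 2 · 3 · 37.
g is a primitive root iff g^(222/q) ≢ 1 (mod 223) for each prime q ∈ {2, 3, 37}.
g = 2: 2^111 ≡ 1 — hits 1, so not a primitive root.
g = 3: 3^111 ≡ 222; 3^74 ≡ 183; 3^6 ≡ 60 — none is 1, so 3 is a primitive root.
So 3 is the smallest generator of (Z/223Z)^×.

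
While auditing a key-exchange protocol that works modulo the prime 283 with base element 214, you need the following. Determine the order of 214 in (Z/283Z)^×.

141

ord(214) | φ(283) = 283 − 1 = 282 = 2 · 3 · 47.
Divisors of 282: 1, 2, 3, 6, 47, 94, 141, 282.
Check 214^d mod 283 for each divisor in increasing order:
214^1 ≡ 214 (mod 283)
214^2 ≡ 233 (mod 283)
214^3 ≡ 54 (mod 283)
214^6 ≡ 86 (mod 283)
214^47 ≡ 238 (mod 283)
214^94 ≡ 44 (mod 283)
214^141 ≡ 1 (mod 283) ✓
Hence ord(214) = 141.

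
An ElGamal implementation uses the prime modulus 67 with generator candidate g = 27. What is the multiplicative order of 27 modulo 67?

ord(27) | φ(67) = 67 − 1 = 66 = 2 · 3 · 11.
Divisors of 66: 1, 2, 3, 6, 11, 22, 33, 66.
Compute 27^d (mod 67) for the divisors d until we hit 1:
27^1 ≡ 27 (mod 67)
27^2 ≡ 59 (mod 67)
27^3 ≡ 52 (mod 67)
27^6 ≡ 24 (mod 67)
27^11 ≡ 66 (mod 67)
27^22 ≡ 1 (mod 67) ✓
The smallest such exponent is 22, so the order of 27 is 22.

22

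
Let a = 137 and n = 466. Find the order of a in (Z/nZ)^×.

232

By Lagrange's theorem, ord_466(137) divides φ(466) = φ(2)·φ(233) = 1·232 = 232 = 2^3 · 29.
Divisors of 232: 1, 2, 4, 8, 29, 58, 116, 232.
Check 137^d mod 466 for each divisor in increasing order:
137^1 ≡ 137
137^2 ≡ 129
137^4 ≡ 331
137^8 ≡ 51
137^29 ≡ 245
137^58 ≡ 377
137^116 ≡ 465
137^232 ≡ 1
So ord_466(137) = 232.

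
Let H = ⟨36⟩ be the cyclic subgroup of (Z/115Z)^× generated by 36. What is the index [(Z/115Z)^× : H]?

8

Since 36 ∈ (Z/115Z)^×, its order divides φ(115) = φ(5·23) = (5−1)·(23−1) = 4·22 = 88 = 2^3 · 11.
Divisors of 88: 1, 2, 4, 8, 11, 22, 44, 88.
Compute 36^d (mod 115) for the divisors d until we hit 1:
36^1 ≡ 36
36^2 ≡ 31
36^4 ≡ 41
36^8 ≡ 71
36^11 ≡ 1
Thus |⟨36⟩| = ord(36) = 11.
The index is φ(115) / ord(36) = 88 / 11 = 8.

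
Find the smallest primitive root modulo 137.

3

φ(137) = 137 − 1 = 136 = 2^3 · 17.
Test candidates g = 2, 3, … against the prime factors q ∈ {2, 17} of φ(137): g is a generator iff g^(136/q) ≢ 1 for every such q.
g = 2: 2^68 ≡ 1 — hits 1, so not a primitive root.
g = 3: 3^68 ≡ 136; 3^8 ≡ 122 — none is 1, so 3 is a primitive root.
Hence the least primitive root of 137 is 3.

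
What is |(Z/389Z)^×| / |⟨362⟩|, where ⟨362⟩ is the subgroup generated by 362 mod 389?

By Lagrange's theorem, ord_389(362) divides φ(389) = 389 − 1 = 388 = 2^2 · 97.
Divisors of 388: 1, 2, 4, 97, 194, 388.
Check 362^d mod 389 for each divisor in increasing order:
362^1 ≡ 362
362^2 ≡ 340
362^4 ≡ 67
362^97 ≡ 274
362^194 ≡ 388
362^388 ≡ 1
The order of 362 is 388, so the subgroup it generates has 388 elements.
[(Z/389Z)^× : ⟨362⟩] = 388/388 = 1.

1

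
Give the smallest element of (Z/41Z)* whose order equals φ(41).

φ(41) = 41 − 1 = 40 = 2^3 · 5.
g is a primitive root iff g^(40/q) ≢ 1 (mod 41) for each prime q ∈ {2, 5}.
g = 2: 2^20 ≡ 1 — hits 1, so not a primitive root.
g = 3: 3^20 ≡ 40; 3^8 ≡ 1 — hits 1, so not a primitive root.
g = 4: 4^20 ≡ 1 — hits 1, so not a primitive root.
g = 5: 5^20 ≡ 1 — hits 1, so not a primitive root.
g = 6: 6^20 ≡ 40; 6^8 ≡ 10 — none is 1, so 6 is a primitive root.
The smallest primitive root modulo 41 is 6.

6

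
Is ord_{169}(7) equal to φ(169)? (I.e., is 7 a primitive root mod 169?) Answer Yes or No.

Yes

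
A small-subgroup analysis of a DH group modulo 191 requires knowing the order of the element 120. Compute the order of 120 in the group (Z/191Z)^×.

95

Since 120 ∈ (Z/191Z)^×, its order divides φ(191) = 191 − 1 = 190 = 2 · 5 · 19.
Divisors of 190: 1, 2, 5, 10, 19, 38, 95, 190.
Evaluate successive powers at the divisors of 190:
120^1 ≡ 120 (mod 191)
120^2 ≡ 75 (mod 191)
120^5 ≡ 6 (mod 191)
120^10 ≡ 36 (mod 191)
120^19 ≡ 49 (mod 191)
120^38 ≡ 109 (mod 191)
120^95 ≡ 1 (mod 191) ✓
So ord_191(120) = 95.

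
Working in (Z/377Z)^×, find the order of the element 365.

4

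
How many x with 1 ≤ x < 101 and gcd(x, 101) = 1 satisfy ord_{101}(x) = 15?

0

φ(101) = 101 − 1 = 100 = 2^2 · 5^2.
(Z/101Z)^× is cyclic (|G| = 100); a cyclic group of order m has exactly φ(d) elements of each order d | m, and none otherwise.
15 does not divide 100, so no element of (Z/101Z)^× has order 15.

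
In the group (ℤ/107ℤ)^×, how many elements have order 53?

52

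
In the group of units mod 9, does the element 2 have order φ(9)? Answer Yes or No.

Yes

φ(9) = φ(3^2) = 3·(3−1) = 6 = 2 · 3.
2 is a primitive root mod 9 iff 2^(φ(9)/q) ≢ 1 for every prime q | φ(9), i.e. q ∈ {2, 3}.
2^3 ≡ 8 (mod 9)  [q = 2: ≢ 1 ✓]
2^2 ≡ 4 (mod 9)  [q = 3: ≢ 1 ✓]
All checks pass, so 2 has order 6 and is a primitive root modulo 9.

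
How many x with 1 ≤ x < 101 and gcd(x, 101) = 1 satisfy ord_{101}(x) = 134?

0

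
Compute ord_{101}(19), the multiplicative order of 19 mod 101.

Since 19 ∈ (Z/101Z)^×, its order divides φ(101) = 101 − 1 = 100 = 2^2 · 5^2.
Divisors of 100: 1, 2, 4, 5, 10, 20, 25, 50, 100.
Test each divisor d:
19^1 ≡ 19 (mod 101)
19^2 ≡ 58 (mod 101)
19^4 ≡ 31 (mod 101)
19^5 ≡ 84 (mod 101)
19^10 ≡ 87 (mod 101)
19^20 ≡ 95 (mod 101)
19^25 ≡ 1 (mod 101) ✓
The smallest such exponent is 25, so the order of 19 is 25.

25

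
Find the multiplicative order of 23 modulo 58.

7

The order of 23 must divide φ(58) = φ(2)·φ(29) = 1·28 = 28 = 2^2 · 7.
Divisors of 28: 1, 2, 4, 7, 14, 28.
Evaluate successive powers at the divisors of 28:
23^1 ≡ 23
23^2 ≡ 7
23^4 ≡ 49
23^7 ≡ 1
Hence ord(23) = 7.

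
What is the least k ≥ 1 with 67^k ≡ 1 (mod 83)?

ord(67) | φ(83) = 83 − 1 = 82 = 2 · 41.
Divisors of 82: 1, 2, 41, 82.
Evaluate successive powers at the divisors of 82:
67^1 ≡ 67 (mod 83)
67^2 ≡ 7 (mod 83)
67^41 ≡ 82 (mod 83)
67^82 ≡ 1 (mod 83) ✓
The smallest such exponent is 82, so the order of 67 is 82.

82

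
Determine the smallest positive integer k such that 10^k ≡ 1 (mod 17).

16

Since 10 ∈ (Z/17Z)^×, its order divides φ(17) = 17 − 1 = 16 = 2^4.
Divisors of 16: 1, 2, 4, 8, 16.
Evaluate successive powers at the divisors of 16:
10^1 ≡ 10 (mod 17)
10^2 ≡ 15 (mod 17)
10^4 ≡ 4 (mod 17)
10^8 ≡ 16 (mod 17)
10^16 ≡ 1 (mod 17) ✓
The smallest such exponent is 16, so the order of 10 is 16.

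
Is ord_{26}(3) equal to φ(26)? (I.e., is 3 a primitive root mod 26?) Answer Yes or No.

φ(26) = φ(2)·φ(13) = 1·12 = 12 = 2^2 · 3.
3 is a primitive root mod 26 iff 3^(φ(26)/q) ≢ 1 for every prime q | φ(26), i.e. q ∈ {2, 3}.
3^6 ≡ 1 (mod 26)  [q = 2: ≡ 1 ✗]
3^4 ≡ 3 (mod 26)  [q = 3: ≢ 1 ✓]
Since 3^6 ≡ 1, the order of 3 divides 6 < 12, so 3 is not a primitive root.

No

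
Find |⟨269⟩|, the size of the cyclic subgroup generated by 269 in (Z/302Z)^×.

3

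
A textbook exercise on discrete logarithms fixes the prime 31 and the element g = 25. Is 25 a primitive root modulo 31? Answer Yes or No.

No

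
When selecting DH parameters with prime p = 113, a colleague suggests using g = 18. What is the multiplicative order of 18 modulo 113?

8

ord(18) | φ(113) = 113 − 1 = 112 = 2^4 · 7.
Divisors of 112: 1, 2, 4, 7, 8, 14, 16, 28, 56, 112.
Check 18^d mod 113 for each divisor in increasing order:
18^1 ≡ 18 (mod 113)
18^2 ≡ 98 (mod 113)
18^4 ≡ 112 (mod 113)
18^7 ≡ 44 (mod 113)
18^8 ≡ 1 (mod 113) ✓
So ord_113(18) = 8.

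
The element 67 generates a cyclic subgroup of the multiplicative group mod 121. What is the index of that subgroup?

10

By Lagrange's theorem, ord_121(67) divides φ(121) = φ(11^2) = 11·(11−1) = 110 = 2 · 5 · 11.
Divisors of 110: 1, 2, 5, 10, 11, 22, 55, 110.
Test each divisor d:
67^1 ≡ 67 (mod 121)
67^2 ≡ 12 (mod 121)
67^5 ≡ 89 (mod 121)
67^10 ≡ 56 (mod 121)
67^11 ≡ 1 (mod 121) ✓
The order of 67 is 11, so the subgroup it generates has 11 elements.
[(Z/121Z)^× : ⟨67⟩] = 110/11 = 10.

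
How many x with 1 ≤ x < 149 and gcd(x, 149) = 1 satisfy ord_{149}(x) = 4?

2

φ(149) = 149 − 1 = 148 = 2^2 · 37.
In a cyclic group of order 148, there are φ(d) elements of order d for each divisor d of 148, and zero for non-divisors.
4 = 2^2 divides 148, and φ(4) = 2.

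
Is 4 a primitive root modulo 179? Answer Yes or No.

No

φ(179) = 179 − 1 = 178 = 2 · 89.
It suffices to check that the order of 4 is not a proper divisor of 178: compute 4^(178/q) for q ∈ {2, 89}.
4^89 ≡ 1 (mod 179)  [q = 2: ≡ 1 ✗]
4^2 ≡ 16 (mod 179)  [q = 89: ≢ 1 ✓]
4^89 ≡ 1 shows ord(4) | 89, strictly less than φ(179); not a primitive root.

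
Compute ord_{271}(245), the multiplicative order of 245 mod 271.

Since 245 ∈ (Z/271Z)^×, its order divides φ(271) = 271 − 1 = 270 = 2 · 3^3 · 5.
Divisors of 270: 1, 2, 3, 5, 6, 9, 10, 15, 18, 27, 30, 45, 54, 90, 135, 270.
Check 245^d mod 271 for each divisor in increasing order:
245^1 ≡ 245 (mod 271)
245^2 ≡ 134 (mod 271)
245^3 ≡ 39 (mod 271)
245^5 ≡ 77 (mod 271)
245^6 ≡ 166 (mod 271)
245^9 ≡ 241 (mod 271)
245^10 ≡ 238 (mod 271)
245^15 ≡ 169 (mod 271)
245^18 ≡ 87 (mod 271)
245^27 ≡ 100 (mod 271)
245^30 ≡ 106 (mod 271)
245^45 ≡ 28 (mod 271)
245^54 ≡ 244 (mod 271)
245^90 ≡ 242 (mod 271)
245^135 ≡ 1 (mod 271) ✓
Hence ord(245) = 135.

135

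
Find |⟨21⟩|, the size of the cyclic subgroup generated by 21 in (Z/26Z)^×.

4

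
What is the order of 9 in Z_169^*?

Since 9 ∈ (Z/169Z)^×, its order divides φ(169) = φ(13^2) = 13·(13−1) = 156 = 2^2 · 3 · 13.
Divisors of 156: 1, 2, 3, 4, 6, 12, 13, 26, 39, 52, 78, 156.
Check 9^d mod 169 for each divisor in increasing order:
9^1 ≡ 9 (mod 169)
9^2 ≡ 81 (mod 169)
9^3 ≡ 53 (mod 169)
9^4 ≡ 139 (mod 169)
9^6 ≡ 105 (mod 169)
9^12 ≡ 40 (mod 169)
9^13 ≡ 22 (mod 169)
9^26 ≡ 146 (mod 169)
9^39 ≡ 1 (mod 169) ✓
Hence ord(9) = 39.

39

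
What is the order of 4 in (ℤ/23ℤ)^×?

The order of 4 must divide φ(23) = 23 − 1 = 22 = 2 · 11.
Divisors of 22: 1, 2, 11, 22.
Compute 4^d (mod 23) for the divisors d until we hit 1:
4^1 ≡ 4 (mod 23)
4^2 ≡ 16 (mod 23)
4^11 ≡ 1 (mod 23) ✓
Therefore the multiplicative order of 4 modulo 23 is 11.

11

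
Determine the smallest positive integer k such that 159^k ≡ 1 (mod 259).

6

The order of 159 must divide φ(259) = φ(7·37) = (7−1)·(37−1) = 6·36 = 216 = 2^3 · 3^3.
Divisors of 216: 1, 2, 3, 4, 6, 8, 9, 12, 18, 24, 27, 36, 54, 72, 108, 216.
Check 159^d mod 259 for each divisor in increasing order:
159^1 ≡ 159 (mod 259)
159^2 ≡ 158 (mod 259)
159^3 ≡ 258 (mod 259)
159^4 ≡ 100 (mod 259)
159^6 ≡ 1 (mod 259) ✓
The smallest such exponent is 6, so the order of 159 is 6.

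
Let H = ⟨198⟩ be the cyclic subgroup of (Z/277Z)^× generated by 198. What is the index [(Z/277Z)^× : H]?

2

Since 198 ∈ (Z/277Z)^×, its order divides φ(277) = 277 − 1 = 276 = 2^2 · 3 · 23.
Divisors of 276: 1, 2, 3, 4, 6, 12, 23, 46, 69, 92, 138, 276.
Compute 198^d (mod 277) for the divisors d until we hit 1:
198^1 ≡ 198
198^2 ≡ 147
198^3 ≡ 21
198^4 ≡ 3
198^6 ≡ 164
198^12 ≡ 27
198^23 ≡ 117
198^46 ≡ 116
198^69 ≡ 276
198^92 ≡ 160
198^138 ≡ 1
So ord_277(198) = 138, hence |⟨198⟩| = 138.
The index is φ(277) / ord(198) = 276 / 138 = 2.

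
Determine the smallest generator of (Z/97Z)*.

5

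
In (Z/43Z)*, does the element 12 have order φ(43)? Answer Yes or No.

Yes

φ(43) = 43 − 1 = 42 = 2 · 3 · 7.
It suffices to check that the order of 12 is not a proper divisor of 42: compute 12^(42/q) for q ∈ {2, 3, 7}.
12^21 ≡ 42 (mod 43)  [q = 2: ≢ 1 ✓]
12^14 ≡ 36 (mod 43)  [q = 3: ≢ 1 ✓]
12^6 ≡ 21 (mod 43)  [q = 7: ≢ 1 ✓]
All checks pass, so 12 has order 42 and is a primitive root modulo 43.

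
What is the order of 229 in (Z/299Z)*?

4

By Lagrange's theorem, ord_299(229) divides φ(299) = φ(13·23) = (13−1)·(23−1) = 12·22 = 264 = 2^3 · 3 · 11.
Divisors of 264: 1, 2, 3, 4, 6, 8, 11, 12, 22, 24, 33, 44, 66, 88, 132, 264.
Test each divisor d:
229^1 ≡ 229 (mod 299)
229^2 ≡ 116 (mod 299)
229^3 ≡ 252 (mod 299)
229^4 ≡ 1 (mod 299) ✓
Hence ord(229) = 4.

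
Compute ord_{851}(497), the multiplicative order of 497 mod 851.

198

The order of 497 must divide φ(851) = φ(23·37) = (23−1)·(37−1) = 22·36 = 792 = 2^3 · 3^2 · 11.
Divisors of 792: 1, 2, 3, 4, 6, 8, 9, 11, 12, 18, 22, 24, 33, 36, 44, 66, 72, 88, 99, 132, 198, 264, 396, 792.
Test each divisor d:
497^1 ≡ 497
497^2 ≡ 219
497^3 ≡ 766
497^4 ≡ 305
497^6 ≡ 417
497^8 ≡ 266
497^9 ≡ 297
497^11 ≡ 367
497^12 ≡ 285
497^18 ≡ 556
497^22 ≡ 231
497^24 ≡ 380
497^33 ≡ 528
497^36 ≡ 223
497^44 ≡ 599
497^66 ≡ 507
497^72 ≡ 371
497^88 ≡ 530
497^99 ≡ 482
497^132 ≡ 47
497^198 ≡ 1
So ord_851(497) = 198.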